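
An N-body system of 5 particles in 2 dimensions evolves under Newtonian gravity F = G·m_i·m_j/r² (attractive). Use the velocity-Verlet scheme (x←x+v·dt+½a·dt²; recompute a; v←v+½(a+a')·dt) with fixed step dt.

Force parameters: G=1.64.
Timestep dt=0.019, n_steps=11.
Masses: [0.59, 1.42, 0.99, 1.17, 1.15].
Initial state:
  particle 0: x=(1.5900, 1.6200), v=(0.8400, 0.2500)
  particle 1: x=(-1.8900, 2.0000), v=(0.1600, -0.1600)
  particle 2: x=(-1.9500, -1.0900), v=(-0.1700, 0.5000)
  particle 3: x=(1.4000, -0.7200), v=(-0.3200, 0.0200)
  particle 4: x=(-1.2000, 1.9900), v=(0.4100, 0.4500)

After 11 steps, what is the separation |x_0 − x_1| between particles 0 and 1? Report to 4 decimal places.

3.5301

step 0: x0=(1.5900, 1.6200) x1=(-1.8900, 2.0000) x2=(-1.9500, -1.0900) x3=(1.4000, -0.7200) x4=(-1.2000, 1.9900)
step 1: x0=(1.6059, 1.6247) x1=(-1.8862, 1.9969) x2=(-1.9532, -1.0804) x3=(1.3939, -0.7196) x4=(-1.1931, 1.9985)
step 2: x0=(1.6215, 1.6293) x1=(-1.8810, 1.9937) x2=(-1.9563, -1.0707) x3=(1.3876, -0.7190) x4=(-1.1878, 2.0069)
step 3: x0=(1.6370, 1.6337) x1=(-1.8742, 1.9905) x2=(-1.9593, -1.0607) x3=(1.3812, -0.7183) x4=(-1.1842, 2.0152)
step 4: x0=(1.6523, 1.6380) x1=(-1.8660, 1.9872) x2=(-1.9622, -1.0506) x3=(1.3748, -0.7175) x4=(-1.1824, 2.0233)
step 5: x0=(1.6675, 1.6422) x1=(-1.8563, 1.9839) x2=(-1.9650, -1.0404) x3=(1.3682, -0.7166) x4=(-1.1822, 2.0313)
step 6: x0=(1.6824, 1.6463) x1=(-1.8450, 1.9806) x2=(-1.9677, -1.0299) x3=(1.3615, -0.7155) x4=(-1.1839, 2.0389)
step 7: x0=(1.6971, 1.6502) x1=(-1.8322, 1.9774) x2=(-1.9703, -1.0193) x3=(1.3546, -0.7144) x4=(-1.1874, 2.0464)
step 8: x0=(1.7117, 1.6541) x1=(-1.8177, 1.9742) x2=(-1.9728, -1.0085) x3=(1.3477, -0.7131) x4=(-1.1928, 2.0535)
step 9: x0=(1.7261, 1.6578) x1=(-1.8014, 1.9712) x2=(-1.9753, -0.9975) x3=(1.3407, -0.7116) x4=(-1.2002, 2.0603)
step 10: x0=(1.7403, 1.6614) x1=(-1.7832, 1.9683) x2=(-1.9776, -0.9864) x3=(1.3335, -0.7101) x4=(-1.2099, 2.0666)
step 11: x0=(1.7543, 1.6649) x1=(-1.7630, 1.9657) x2=(-1.9798, -0.9750) x3=(1.3262, -0.7084) x4=(-1.2219, 2.0724)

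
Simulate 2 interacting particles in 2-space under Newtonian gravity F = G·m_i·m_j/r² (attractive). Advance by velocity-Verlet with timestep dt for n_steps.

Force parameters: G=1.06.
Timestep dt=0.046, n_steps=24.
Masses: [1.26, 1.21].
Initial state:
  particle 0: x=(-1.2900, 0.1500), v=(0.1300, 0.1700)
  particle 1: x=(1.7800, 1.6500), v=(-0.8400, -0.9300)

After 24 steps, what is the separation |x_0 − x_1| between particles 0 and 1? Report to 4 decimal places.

1.8248

step 0: x0=(-1.2900, 0.1500) x1=(1.7800, 1.6500)
step 1: x0=(-1.2839, 0.1579) x1=(1.7413, 1.6072)
step 2: x0=(-1.2776, 0.1658) x1=(1.7023, 1.5642)
step 3: x0=(-1.2711, 0.1739) x1=(1.6631, 1.5212)
step 4: x0=(-1.2643, 0.1821) x1=(1.6236, 1.4780)
step 5: x0=(-1.2573, 0.1904) x1=(1.5839, 1.4347)
step 6: x0=(-1.2500, 0.1988) x1=(1.5439, 1.3913)
step 7: x0=(-1.2425, 0.2074) x1=(1.5036, 1.3478)
step 8: x0=(-1.2347, 0.2160) x1=(1.4631, 1.3042)
step 9: x0=(-1.2265, 0.2248) x1=(1.4222, 1.2604)
step 10: x0=(-1.2181, 0.2337) x1=(1.3810, 1.2165)
step 11: x0=(-1.2093, 0.2427) x1=(1.3395, 1.1725)
step 12: x0=(-1.2002, 0.2518) x1=(1.2976, 1.1283)
step 13: x0=(-1.1908, 0.2611) x1=(1.2553, 1.0840)
step 14: x0=(-1.1809, 0.2705) x1=(1.2126, 1.0396)
step 15: x0=(-1.1706, 0.2800) x1=(1.1695, 0.9951)
step 16: x0=(-1.1599, 0.2897) x1=(1.1259, 0.9504)
step 17: x0=(-1.1488, 0.2995) x1=(1.0819, 0.9055)
step 18: x0=(-1.1371, 0.3094) x1=(1.0374, 0.8605)
step 19: x0=(-1.1249, 0.3195) x1=(0.9923, 0.8154)
step 20: x0=(-1.1122, 0.3297) x1=(0.9466, 0.7702)
step 21: x0=(-1.0989, 0.3400) x1=(0.9003, 0.7248)
step 22: x0=(-1.0849, 0.3504) x1=(0.8533, 0.6793)
step 23: x0=(-1.0702, 0.3610) x1=(0.8056, 0.6336)
step 24: x0=(-1.0548, 0.3717) x1=(0.7572, 0.5879)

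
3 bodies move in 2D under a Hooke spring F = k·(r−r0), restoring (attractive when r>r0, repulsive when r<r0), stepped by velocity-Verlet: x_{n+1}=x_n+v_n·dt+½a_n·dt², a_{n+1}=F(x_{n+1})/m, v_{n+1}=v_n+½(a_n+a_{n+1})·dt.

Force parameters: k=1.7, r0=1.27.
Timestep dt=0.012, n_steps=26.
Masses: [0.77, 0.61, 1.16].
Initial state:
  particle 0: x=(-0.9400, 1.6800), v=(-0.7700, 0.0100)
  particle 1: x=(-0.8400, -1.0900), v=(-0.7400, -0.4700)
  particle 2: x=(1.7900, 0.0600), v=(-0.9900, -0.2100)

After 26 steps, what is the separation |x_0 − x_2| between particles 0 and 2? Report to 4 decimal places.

step 0: x0=(-0.9400, 1.6800) x1=(-0.8400, -1.0900) x2=(1.7900, 0.0600)
step 1: x0=(-0.9490, 1.6797) x1=(-0.8486, -1.0952) x2=(1.7778, 0.0575)
step 2: x0=(-0.9574, 1.6787) x1=(-0.8566, -1.0996) x2=(1.7649, 0.0551)
step 3: x0=(-0.9653, 1.6768) x1=(-0.8641, -1.1030) x2=(1.7514, 0.0528)
step 4: x0=(-0.9727, 1.6742) x1=(-0.8710, -1.1057) x2=(1.7373, 0.0505)
step 5: x0=(-0.9795, 1.6707) x1=(-0.8773, -1.1074) x2=(1.7224, 0.0483)
step 6: x0=(-0.9858, 1.6665) x1=(-0.8831, -1.1083) x2=(1.7070, 0.0461)
step 7: x0=(-0.9916, 1.6615) x1=(-0.8884, -1.1083) x2=(1.6909, 0.0441)
step 8: x0=(-0.9968, 1.6557) x1=(-0.8931, -1.1075) x2=(1.6742, 0.0421)
step 9: x0=(-1.0015, 1.6492) x1=(-0.8972, -1.1059) x2=(1.6568, 0.0401)
step 10: x0=(-1.0057, 1.6418) x1=(-0.9008, -1.1033) x2=(1.6388, 0.0383)
step 11: x0=(-1.0094, 1.6337) x1=(-0.9039, -1.1000) x2=(1.6202, 0.0365)
step 12: x0=(-1.0126, 1.6249) x1=(-0.9065, -1.0958) x2=(1.6010, 0.0348)
step 13: x0=(-1.0153, 1.6152) x1=(-0.9085, -1.0907) x2=(1.5811, 0.0331)
step 14: x0=(-1.0175, 1.6049) x1=(-0.9100, -1.0849) x2=(1.5607, 0.0315)
step 15: x0=(-1.0192, 1.5937) x1=(-0.9111, -1.0782) x2=(1.5397, 0.0300)
step 16: x0=(-1.0204, 1.5819) x1=(-0.9116, -1.0708) x2=(1.5181, 0.0285)
step 17: x0=(-1.0211, 1.5693) x1=(-0.9116, -1.0626) x2=(1.4959, 0.0271)
step 18: x0=(-1.0214, 1.5560) x1=(-0.9112, -1.0535) x2=(1.4731, 0.0258)
step 19: x0=(-1.0211, 1.5420) x1=(-0.9103, -1.0438) x2=(1.4498, 0.0246)
step 20: x0=(-1.0205, 1.5273) x1=(-0.9089, -1.0333) x2=(1.4260, 0.0234)
step 21: x0=(-1.0193, 1.5120) x1=(-0.9071, -1.0220) x2=(1.4016, 0.0222)
step 22: x0=(-1.0178, 1.4960) x1=(-0.9048, -1.0100) x2=(1.3767, 0.0212)
step 23: x0=(-1.0157, 1.4793) x1=(-0.9021, -0.9974) x2=(1.3512, 0.0202)
step 24: x0=(-1.0133, 1.4620) x1=(-0.8990, -0.9840) x2=(1.3253, 0.0192)
step 25: x0=(-1.0105, 1.4440) x1=(-0.8955, -0.9700) x2=(1.2989, 0.0184)
step 26: x0=(-1.0072, 1.4255) x1=(-0.8916, -0.9553) x2=(1.2720, 0.0176)

2.6790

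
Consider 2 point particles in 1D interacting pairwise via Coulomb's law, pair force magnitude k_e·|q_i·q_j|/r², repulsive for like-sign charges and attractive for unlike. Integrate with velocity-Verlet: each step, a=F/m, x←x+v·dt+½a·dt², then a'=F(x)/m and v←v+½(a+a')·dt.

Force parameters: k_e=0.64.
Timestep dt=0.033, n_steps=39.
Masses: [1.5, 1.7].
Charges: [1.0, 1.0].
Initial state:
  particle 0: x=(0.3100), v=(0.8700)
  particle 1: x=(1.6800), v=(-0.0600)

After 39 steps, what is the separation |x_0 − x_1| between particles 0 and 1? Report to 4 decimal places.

0.8226

step 0: x0=(0.3100) x1=(1.6800)
step 1: x0=(0.3386) x1=(1.6781)
step 2: x0=(0.3669) x1=(1.6765)
step 3: x0=(0.3950) x1=(1.6751)
step 4: x0=(0.4227) x1=(1.6739)
step 5: x0=(0.4502) x1=(1.6730)
step 6: x0=(0.4774) x1=(1.6724)
step 7: x0=(0.5042) x1=(1.6721)
step 8: x0=(0.5307) x1=(1.6721)
step 9: x0=(0.5569) x1=(1.6723)
step 10: x0=(0.5826) x1=(1.6730)
step 11: x0=(0.6080) x1=(1.6739)
step 12: x0=(0.6330) x1=(1.6752)
step 13: x0=(0.6575) x1=(1.6769)
step 14: x0=(0.6816) x1=(1.6790)
step 15: x0=(0.7052) x1=(1.6815)
step 16: x0=(0.7284) x1=(1.6845)
step 17: x0=(0.7510) x1=(1.6879)
step 18: x0=(0.7731) x1=(1.6917)
step 19: x0=(0.7947) x1=(1.6960)
step 20: x0=(0.8157) x1=(1.7009)
step 21: x0=(0.8360) x1=(1.7062)
step 22: x0=(0.8558) x1=(1.7122)
step 23: x0=(0.8750) x1=(1.7186)
step 24: x0=(0.8934) x1=(1.7257)
step 25: x0=(0.9113) x1=(1.7333)
step 26: x0=(0.9284) x1=(1.7415)
step 27: x0=(0.9448) x1=(1.7504)
step 28: x0=(0.9605) x1=(1.7599)
step 29: x0=(0.9755) x1=(1.7700)
step 30: x0=(0.9897) x1=(1.7808)
step 31: x0=(1.0033) x1=(1.7922)
step 32: x0=(1.0160) x1=(1.8043)
step 33: x0=(1.0280) x1=(1.8171)
step 34: x0=(1.0393) x1=(1.8305)
step 35: x0=(1.0498) x1=(1.8446)
step 36: x0=(1.0596) x1=(1.8593)
step 37: x0=(1.0686) x1=(1.8746)
step 38: x0=(1.0770) x1=(1.8906)
step 39: x0=(1.0846) x1=(1.9072)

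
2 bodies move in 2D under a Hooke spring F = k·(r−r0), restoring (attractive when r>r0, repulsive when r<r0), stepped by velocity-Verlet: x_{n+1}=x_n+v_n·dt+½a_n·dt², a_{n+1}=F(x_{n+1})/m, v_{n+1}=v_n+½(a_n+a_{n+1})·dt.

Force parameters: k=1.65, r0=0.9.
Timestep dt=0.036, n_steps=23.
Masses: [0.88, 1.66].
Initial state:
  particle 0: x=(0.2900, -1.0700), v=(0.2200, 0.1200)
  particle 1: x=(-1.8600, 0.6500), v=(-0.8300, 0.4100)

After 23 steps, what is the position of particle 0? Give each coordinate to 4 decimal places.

(-0.4706, -0.2761)

step 0: x0=(0.2900, -1.0700) x1=(-1.8600, 0.6500)
step 1: x0=(0.2962, -1.0643) x1=(-1.8889, 0.6640)
step 2: x0=(0.2987, -1.0557) x1=(-1.9160, 0.6765)
step 3: x0=(0.2976, -1.0443) x1=(-1.9411, 0.6875)
step 4: x0=(0.2928, -1.0300) x1=(-1.9642, 0.6970)
step 5: x0=(0.2843, -1.0128) x1=(-1.9854, 0.7049)
step 6: x0=(0.2720, -0.9928) x1=(-2.0045, 0.7114)
step 7: x0=(0.2559, -0.9699) x1=(-2.0217, 0.7163)
step 8: x0=(0.2360, -0.9443) x1=(-2.0368, 0.7198)
step 9: x0=(0.2123, -0.9159) x1=(-2.0500, 0.7217)
step 10: x0=(0.1850, -0.8848) x1=(-2.0611, 0.7223)
step 11: x0=(0.1539, -0.8510) x1=(-2.0704, 0.7215)
step 12: x0=(0.1193, -0.8148) x1=(-2.0777, 0.7193)
step 13: x0=(0.0811, -0.7760) x1=(-2.0831, 0.7158)
step 14: x0=(0.0394, -0.7348) x1=(-2.0867, 0.7110)
step 15: x0=(-0.0056, -0.6914) x1=(-2.0885, 0.7050)
step 16: x0=(-0.0539, -0.6458) x1=(-2.0886, 0.6979)
step 17: x0=(-0.1053, -0.5981) x1=(-2.0870, 0.6897)
step 18: x0=(-0.1596, -0.5485) x1=(-2.0839, 0.6805)
step 19: x0=(-0.2169, -0.4971) x1=(-2.0793, 0.6702)
step 20: x0=(-0.2767, -0.4440) x1=(-2.0732, 0.6592)
step 21: x0=(-0.3391, -0.3894) x1=(-2.0658, 0.6472)
step 22: x0=(-0.4038, -0.3334) x1=(-2.0572, 0.6346)
step 23: x0=(-0.4706, -0.2761) x1=(-2.0474, 0.6213)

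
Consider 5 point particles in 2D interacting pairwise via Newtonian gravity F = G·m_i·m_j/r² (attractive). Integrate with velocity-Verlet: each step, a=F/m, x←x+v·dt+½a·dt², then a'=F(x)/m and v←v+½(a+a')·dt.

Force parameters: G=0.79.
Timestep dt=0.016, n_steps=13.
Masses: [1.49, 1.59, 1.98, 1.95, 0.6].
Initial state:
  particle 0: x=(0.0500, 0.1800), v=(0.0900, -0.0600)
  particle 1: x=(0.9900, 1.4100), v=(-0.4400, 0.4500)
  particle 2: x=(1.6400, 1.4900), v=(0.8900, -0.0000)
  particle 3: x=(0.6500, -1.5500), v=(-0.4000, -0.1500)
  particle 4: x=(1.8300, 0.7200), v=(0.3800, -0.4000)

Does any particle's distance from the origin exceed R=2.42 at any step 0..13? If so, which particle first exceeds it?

no

step 0: x0=(0.0500, 0.1800) x1=(0.9900, 1.4100) x2=(1.6400, 1.4900) x3=(0.6500, -1.5500) x4=(1.8300, 0.7200)
step 1: x0=(0.0516, 0.1791) x1=(0.9834, 1.4172) x2=(1.6539, 1.4898) x3=(0.6436, -1.5523) x4=(1.8358, 0.7140)
step 2: x0=(0.0533, 0.1782) x1=(0.9777, 1.4242) x2=(1.6670, 1.4893) x3=(0.6372, -1.5545) x4=(1.8412, 0.7086)
step 3: x0=(0.0553, 0.1774) x1=(0.9728, 1.4311) x2=(1.6794, 1.4884) x3=(0.6308, -1.5564) x4=(1.8462, 0.7040)
step 4: x0=(0.0576, 0.1767) x1=(0.9687, 1.4379) x2=(1.6912, 1.4873) x3=(0.6244, -1.5582) x4=(1.8507, 0.7000)
step 5: x0=(0.0600, 0.1760) x1=(0.9654, 1.4445) x2=(1.7023, 1.4858) x3=(0.6180, -1.5598) x4=(1.8548, 0.6968)
step 6: x0=(0.0627, 0.1754) x1=(0.9628, 1.4510) x2=(1.7129, 1.4840) x3=(0.6115, -1.5613) x4=(1.8584, 0.6942)
step 7: x0=(0.0655, 0.1748) x1=(0.9609, 1.4573) x2=(1.7228, 1.4820) x3=(0.6051, -1.5625) x4=(1.8617, 0.6923)
step 8: x0=(0.0686, 0.1743) x1=(0.9597, 1.4634) x2=(1.7321, 1.4796) x3=(0.5987, -1.5636) x4=(1.8646, 0.6911)
step 9: x0=(0.0719, 0.1739) x1=(0.9591, 1.4693) x2=(1.7408, 1.4770) x3=(0.5923, -1.5646) x4=(1.8671, 0.6906)
step 10: x0=(0.0754, 0.1735) x1=(0.9592, 1.4750) x2=(1.7490, 1.4741) x3=(0.5859, -1.5653) x4=(1.8692, 0.6907)
step 11: x0=(0.0792, 0.1732) x1=(0.9599, 1.4806) x2=(1.7567, 1.4710) x3=(0.5794, -1.5659) x4=(1.8709, 0.6916)
step 12: x0=(0.0831, 0.1729) x1=(0.9612, 1.4859) x2=(1.7638, 1.4676) x3=(0.5730, -1.5663) x4=(1.8723, 0.6932)
step 13: x0=(0.0872, 0.1727) x1=(0.9631, 1.4910) x2=(1.7703, 1.4639) x3=(0.5666, -1.5665) x4=(1.8733, 0.6955)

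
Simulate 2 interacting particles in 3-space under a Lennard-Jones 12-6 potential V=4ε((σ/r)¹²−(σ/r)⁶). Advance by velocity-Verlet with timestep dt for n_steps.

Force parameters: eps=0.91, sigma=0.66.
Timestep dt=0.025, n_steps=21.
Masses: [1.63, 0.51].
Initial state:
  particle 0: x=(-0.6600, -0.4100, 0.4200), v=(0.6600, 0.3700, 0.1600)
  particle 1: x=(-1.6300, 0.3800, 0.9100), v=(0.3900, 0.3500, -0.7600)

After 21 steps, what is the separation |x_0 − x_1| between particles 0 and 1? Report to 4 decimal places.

1.2710

step 0: x0=(-0.6600, -0.4100, 0.4200) x1=(-1.6300, 0.3800, 0.9100)
step 1: x0=(-0.6435, -0.4007, 0.4240) x1=(-1.6202, 0.3887, 0.8910)
step 2: x0=(-0.6271, -0.3914, 0.4281) x1=(-1.6101, 0.3972, 0.8718)
step 3: x0=(-0.6108, -0.3820, 0.4321) x1=(-1.5998, 0.4055, 0.8526)
step 4: x0=(-0.5945, -0.3726, 0.4362) x1=(-1.5894, 0.4137, 0.8332)
step 5: x0=(-0.5783, -0.3631, 0.4404) x1=(-1.5787, 0.4217, 0.8138)
step 6: x0=(-0.5622, -0.3536, 0.4445) x1=(-1.5678, 0.4295, 0.7943)
step 7: x0=(-0.5461, -0.3440, 0.4487) x1=(-1.5566, 0.4371, 0.7747)
step 8: x0=(-0.5301, -0.3343, 0.4529) x1=(-1.5452, 0.4446, 0.7551)
step 9: x0=(-0.5142, -0.3246, 0.4571) x1=(-1.5336, 0.4519, 0.7353)
step 10: x0=(-0.4984, -0.3148, 0.4614) x1=(-1.5217, 0.4589, 0.7155)
step 11: x0=(-0.4826, -0.3050, 0.4657) x1=(-1.5096, 0.4658, 0.6957)
step 12: x0=(-0.4669, -0.2951, 0.4700) x1=(-1.4972, 0.4725, 0.6757)
step 13: x0=(-0.4514, -0.2851, 0.4743) x1=(-1.4845, 0.4790, 0.6558)
step 14: x0=(-0.4359, -0.2751, 0.4786) x1=(-1.4716, 0.4853, 0.6357)
step 15: x0=(-0.4204, -0.2650, 0.4829) x1=(-1.4584, 0.4914, 0.6157)
step 16: x0=(-0.4051, -0.2549, 0.4873) x1=(-1.4449, 0.4972, 0.5956)
step 17: x0=(-0.3899, -0.2447, 0.4916) x1=(-1.4311, 0.5029, 0.5754)
step 18: x0=(-0.3747, -0.2344, 0.4960) x1=(-1.4170, 0.5083, 0.5553)
step 19: x0=(-0.3597, -0.2240, 0.5003) x1=(-1.4025, 0.5136, 0.5351)
step 20: x0=(-0.3448, -0.2136, 0.5047) x1=(-1.3878, 0.5186, 0.5149)
step 21: x0=(-0.3299, -0.2031, 0.5091) x1=(-1.3728, 0.5234, 0.4947)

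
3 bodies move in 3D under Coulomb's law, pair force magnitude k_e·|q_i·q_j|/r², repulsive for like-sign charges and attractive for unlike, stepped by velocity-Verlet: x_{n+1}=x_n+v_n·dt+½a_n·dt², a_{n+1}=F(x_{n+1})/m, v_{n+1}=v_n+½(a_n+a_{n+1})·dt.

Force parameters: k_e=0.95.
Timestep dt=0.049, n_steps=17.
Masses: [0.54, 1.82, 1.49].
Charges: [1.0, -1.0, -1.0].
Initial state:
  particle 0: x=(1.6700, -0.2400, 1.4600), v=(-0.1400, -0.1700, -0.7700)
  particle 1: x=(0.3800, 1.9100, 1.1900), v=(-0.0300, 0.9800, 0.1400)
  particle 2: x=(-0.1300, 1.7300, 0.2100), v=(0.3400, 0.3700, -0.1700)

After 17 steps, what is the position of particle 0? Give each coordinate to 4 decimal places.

step 0: x0=(1.6700, -0.2400, 1.4600) x1=(0.3800, 1.9100, 1.1900) x2=(-0.1300, 1.7300, 0.2100)
step 1: x0=(1.6628, -0.2479, 1.4221) x1=(0.3788, 1.9580, 1.1973) x2=(-0.1136, 1.7480, 0.2012)
step 2: x0=(1.6550, -0.2549, 1.3840) x1=(0.3781, 2.0061, 1.2055) x2=(-0.0975, 1.7656, 0.1914)
step 3: x0=(1.6466, -0.2610, 1.3456) x1=(0.3780, 2.0541, 1.2145) x2=(-0.0819, 1.7829, 0.1806)
step 4: x0=(1.6376, -0.2662, 1.3070) x1=(0.3782, 2.1023, 1.2244) x2=(-0.0666, 1.7997, 0.1689)
step 5: x0=(1.6281, -0.2706, 1.2682) x1=(0.3789, 2.1505, 1.2351) x2=(-0.0516, 1.8162, 0.1563)
step 6: x0=(1.6180, -0.2741, 1.2292) x1=(0.3800, 2.1988, 1.2465) x2=(-0.0369, 1.8322, 0.1428)
step 7: x0=(1.6074, -0.2767, 1.1900) x1=(0.3814, 2.2471, 1.2587) x2=(-0.0224, 1.8479, 0.1285)
step 8: x0=(1.5962, -0.2785, 1.1506) x1=(0.3831, 2.2956, 1.2716) x2=(-0.0081, 1.8630, 0.1135)
step 9: x0=(1.5845, -0.2795, 1.1111) x1=(0.3852, 2.3442, 1.2851) x2=(0.0061, 1.8778, 0.0976)
step 10: x0=(1.5724, -0.2795, 1.0714) x1=(0.3875, 2.3930, 1.2993) x2=(0.0200, 1.8921, 0.0811)
step 11: x0=(1.5597, -0.2788, 1.0316) x1=(0.3900, 2.4418, 1.3140) x2=(0.0339, 1.9059, 0.0639)
step 12: x0=(1.5466, -0.2772, 0.9916) x1=(0.3927, 2.4907, 1.3293) x2=(0.0477, 1.9193, 0.0461)
step 13: x0=(1.5330, -0.2747, 0.9515) x1=(0.3957, 2.5398, 1.3451) x2=(0.0614, 1.9323, 0.0277)
step 14: x0=(1.5190, -0.2714, 0.9113) x1=(0.3988, 2.5889, 1.3614) x2=(0.0750, 1.9448, 0.0087)
step 15: x0=(1.5046, -0.2673, 0.8710) x1=(0.4021, 2.6382, 1.3782) x2=(0.0886, 1.9569, -0.0107)
step 16: x0=(1.4897, -0.2624, 0.8306) x1=(0.4055, 2.6876, 1.3953) x2=(0.1022, 1.9686, -0.0307)
step 17: x0=(1.4744, -0.2566, 0.7900) x1=(0.4091, 2.7370, 1.4129) x2=(0.1158, 1.9798, -0.0511)

(1.4744, -0.2566, 0.7900)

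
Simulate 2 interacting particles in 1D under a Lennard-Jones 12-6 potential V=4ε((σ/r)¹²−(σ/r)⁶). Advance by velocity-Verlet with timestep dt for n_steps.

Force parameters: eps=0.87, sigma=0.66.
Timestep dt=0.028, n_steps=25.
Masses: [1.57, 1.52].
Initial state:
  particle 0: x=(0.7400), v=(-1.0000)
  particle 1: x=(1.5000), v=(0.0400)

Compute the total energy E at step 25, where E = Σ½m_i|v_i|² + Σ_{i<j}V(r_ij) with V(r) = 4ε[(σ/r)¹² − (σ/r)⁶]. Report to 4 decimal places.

-0.0452

step 0: x0=(0.7400) x1=(1.5000)
step 1: x0=(0.7124) x1=(1.5007)
step 2: x0=(0.6863) x1=(1.4999)
step 3: x0=(0.6617) x1=(1.4975)
step 4: x0=(0.6386) x1=(1.4935)
step 5: x0=(0.6171) x1=(1.4880)
step 6: x0=(0.5969) x1=(1.4810)
step 7: x0=(0.5781) x1=(1.4726)
step 8: x0=(0.5606) x1=(1.4629)
step 9: x0=(0.5443) x1=(1.4519)
step 10: x0=(0.5292) x1=(1.4397)
step 11: x0=(0.5153) x1=(1.4263)
step 12: x0=(0.5025) x1=(1.4117)
step 13: x0=(0.4910) x1=(1.3958)
step 14: x0=(0.4806) x1=(1.3787)
step 15: x0=(0.4715) x1=(1.3603)
step 16: x0=(0.4637) x1=(1.3405)
step 17: x0=(0.4573) x1=(1.3194)
step 18: x0=(0.4523) x1=(1.2967)
step 19: x0=(0.4489) x1=(1.2724)
step 20: x0=(0.4471) x1=(1.2465)
step 21: x0=(0.4467) x1=(1.2191)
step 22: x0=(0.4476) x1=(1.1904)
step 23: x0=(0.4485) x1=(1.1617)
step 24: x0=(0.4471) x1=(1.1353)
step 25: x0=(0.4391) x1=(1.1157)
step 0 velocities: v0=(-1.0000) v1=(0.0400)
step 0: KE=0.7862, PE=-0.8524, E=-0.0662
step 25 velocities: v0=(-0.4557) v1=(-0.5222)
step 25: KE=0.3703, PE=-0.4155, E=-0.0452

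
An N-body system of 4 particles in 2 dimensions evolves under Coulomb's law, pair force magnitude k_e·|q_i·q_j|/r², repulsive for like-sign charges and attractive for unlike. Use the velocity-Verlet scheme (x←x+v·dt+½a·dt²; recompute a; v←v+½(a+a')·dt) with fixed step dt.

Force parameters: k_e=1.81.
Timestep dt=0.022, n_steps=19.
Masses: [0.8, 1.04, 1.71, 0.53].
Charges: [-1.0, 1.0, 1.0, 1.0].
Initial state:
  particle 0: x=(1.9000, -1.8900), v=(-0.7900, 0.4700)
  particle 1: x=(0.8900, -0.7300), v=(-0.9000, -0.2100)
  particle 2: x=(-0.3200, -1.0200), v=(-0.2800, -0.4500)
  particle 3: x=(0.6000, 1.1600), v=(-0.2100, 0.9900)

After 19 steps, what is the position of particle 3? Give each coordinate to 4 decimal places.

step 0: x0=(1.9000, -1.8900) x1=(0.8900, -0.7300) x2=(-0.3200, -1.0200) x3=(0.6000, 1.1600)
step 1: x0=(1.8824, -1.8794) x1=(0.8706, -0.7348) x2=(-0.3263, -1.0300) x3=(0.5954, 1.1821)
step 2: x0=(1.8642, -1.8683) x1=(0.8520, -0.7400) x2=(-0.3329, -1.0402) x3=(0.5910, 1.2047)
step 3: x0=(1.8455, -1.8567) x1=(0.8342, -0.7455) x2=(-0.3397, -1.0506) x3=(0.5866, 1.2279)
step 4: x0=(1.8262, -1.8445) x1=(0.8173, -0.7513) x2=(-0.3469, -1.0612) x3=(0.5824, 1.2516)
step 5: x0=(1.8064, -1.8319) x1=(0.8012, -0.7575) x2=(-0.3543, -1.0720) x3=(0.5782, 1.2758)
step 6: x0=(1.7860, -1.8187) x1=(0.7860, -0.7641) x2=(-0.3620, -1.0829) x3=(0.5742, 1.3005)
step 7: x0=(1.7650, -1.8049) x1=(0.7716, -0.7709) x2=(-0.3699, -1.0941) x3=(0.5703, 1.3257)
step 8: x0=(1.7433, -1.7906) x1=(0.7581, -0.7781) x2=(-0.3782, -1.1055) x3=(0.5664, 1.3514)
step 9: x0=(1.7211, -1.7758) x1=(0.7455, -0.7856) x2=(-0.3867, -1.1171) x3=(0.5627, 1.3775)
step 10: x0=(1.6982, -1.7604) x1=(0.7338, -0.7934) x2=(-0.3956, -1.1289) x3=(0.5591, 1.4040)
step 11: x0=(1.6747, -1.7445) x1=(0.7230, -0.8015) x2=(-0.4047, -1.1409) x3=(0.5556, 1.4310)
step 12: x0=(1.6504, -1.7279) x1=(0.7131, -0.8100) x2=(-0.4140, -1.1531) x3=(0.5522, 1.4583)
step 13: x0=(1.6255, -1.7107) x1=(0.7042, -0.8188) x2=(-0.4237, -1.1655) x3=(0.5489, 1.4861)
step 14: x0=(1.5998, -1.6930) x1=(0.6962, -0.8279) x2=(-0.4336, -1.1781) x3=(0.5457, 1.5141)
step 15: x0=(1.5733, -1.6746) x1=(0.6892, -0.8373) x2=(-0.4437, -1.1909) x3=(0.5426, 1.5426)
step 16: x0=(1.5460, -1.6555) x1=(0.6832, -0.8472) x2=(-0.4541, -1.2039) x3=(0.5395, 1.5714)
step 17: x0=(1.5178, -1.6358) x1=(0.6782, -0.8574) x2=(-0.4648, -1.2171) x3=(0.5366, 1.6005)
step 18: x0=(1.4888, -1.6153) x1=(0.6743, -0.8680) x2=(-0.4757, -1.2304) x3=(0.5337, 1.6299)
step 19: x0=(1.4588, -1.5941) x1=(0.6714, -0.8790) x2=(-0.4868, -1.2440) x3=(0.5310, 1.6596)

(0.5310, 1.6596)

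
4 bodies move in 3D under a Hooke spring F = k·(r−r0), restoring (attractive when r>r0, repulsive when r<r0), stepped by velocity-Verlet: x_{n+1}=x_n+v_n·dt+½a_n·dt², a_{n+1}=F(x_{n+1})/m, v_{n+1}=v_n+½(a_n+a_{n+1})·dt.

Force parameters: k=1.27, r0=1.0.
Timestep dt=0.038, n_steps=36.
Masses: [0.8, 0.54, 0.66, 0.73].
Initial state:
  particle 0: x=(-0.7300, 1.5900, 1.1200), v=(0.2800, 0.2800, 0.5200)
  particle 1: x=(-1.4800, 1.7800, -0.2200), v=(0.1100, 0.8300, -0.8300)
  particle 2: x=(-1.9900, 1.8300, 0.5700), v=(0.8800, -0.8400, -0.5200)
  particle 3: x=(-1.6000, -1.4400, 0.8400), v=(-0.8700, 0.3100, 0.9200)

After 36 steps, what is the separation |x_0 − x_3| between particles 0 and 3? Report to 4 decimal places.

2.7108

step 0: x0=(-0.7300, 1.5900, 1.1200) x1=(-1.4800, 1.7800, -0.2200) x2=(-1.9900, 1.8300, 0.5700) x3=(-1.6000, -1.4400, 0.8400)
step 1: x0=(-0.7208, 1.5984, 1.1388) x1=(-1.4755, 1.8076, -0.2495) x2=(-1.9557, 1.7948, 0.5508) x3=(-1.6325, -1.4199, 0.8740)
step 2: x0=(-0.7144, 1.6024, 1.1557) x1=(-1.4702, 1.8271, -0.2748) x2=(-1.9200, 1.7533, 0.5328) x3=(-1.6638, -1.3833, 0.9059)
step 3: x0=(-0.7109, 1.6020, 1.1705) x1=(-1.4643, 1.8387, -0.2956) x2=(-1.8830, 1.7057, 0.5162) x3=(-1.6935, -1.3305, 0.9356)
step 4: x0=(-0.7103, 1.5974, 1.1832) x1=(-1.4579, 1.8423, -0.3117) x2=(-1.8448, 1.6523, 0.5010) x3=(-1.7215, -1.2619, 0.9627)
step 5: x0=(-0.7126, 1.5886, 1.1938) x1=(-1.4509, 1.8383, -0.3229) x2=(-1.8058, 1.5935, 0.4873) x3=(-1.7475, -1.1781, 0.9871)
step 6: x0=(-0.7178, 1.5758, 1.2022) x1=(-1.4434, 1.8268, -0.3291) x2=(-1.7660, 1.5296, 0.4752) x3=(-1.7714, -1.0800, 1.0088)
step 7: x0=(-0.7257, 1.5593, 1.2086) x1=(-1.4356, 1.8083, -0.3302) x2=(-1.7258, 1.4611, 0.4646) x3=(-1.7930, -0.9684, 1.0277)
step 8: x0=(-0.7363, 1.5393, 1.2128) x1=(-1.4276, 1.7832, -0.3263) x2=(-1.6851, 1.3886, 0.4556) x3=(-1.8121, -0.8444, 1.0437)
step 9: x0=(-0.7496, 1.5161, 1.2151) x1=(-1.4193, 1.7519, -0.3174) x2=(-1.6442, 1.3125, 0.4481) x3=(-1.8288, -0.7091, 1.0568)
step 10: x0=(-0.7652, 1.4900, 1.2154) x1=(-1.4110, 1.7150, -0.3036) x2=(-1.6033, 1.2335, 0.4421) x3=(-1.8429, -0.5638, 1.0671)
step 11: x0=(-0.7831, 1.4613, 1.2139) x1=(-1.4026, 1.6730, -0.2851) x2=(-1.5624, 1.1520, 0.4374) x3=(-1.8545, -0.4098, 1.0748)
step 12: x0=(-0.8032, 1.4304, 1.2107) x1=(-1.3943, 1.6267, -0.2621) x2=(-1.5216, 1.0686, 0.4339) x3=(-1.8637, -0.2484, 1.0798)
step 13: x0=(-0.8251, 1.3977, 1.2058) x1=(-1.3861, 1.5768, -0.2348) x2=(-1.4809, 0.9840, 0.4315) x3=(-1.8705, -0.0812, 1.0826)
step 14: x0=(-0.8487, 1.3635, 1.1995) x1=(-1.3780, 1.5237, -0.2036) x2=(-1.4404, 0.8986, 0.4299) x3=(-1.8754, 0.0906, 1.0833)
step 15: x0=(-0.8737, 1.3283, 1.1919) x1=(-1.3702, 1.4684, -0.1689) x2=(-1.3999, 0.8128, 0.4289) x3=(-1.8784, 0.2657, 1.0823)
step 16: x0=(-0.8998, 1.2923, 1.1831) x1=(-1.3626, 1.4113, -0.1311) x2=(-1.3593, 0.7269, 0.4281) x3=(-1.8801, 0.4429, 1.0801)
step 17: x0=(-0.9269, 1.2559, 1.1733) x1=(-1.3552, 1.3532, -0.0907) x2=(-1.3185, 0.6409, 0.4275) x3=(-1.8810, 0.6215, 1.0769)
step 18: x0=(-0.9545, 1.2192, 1.1627) x1=(-1.3481, 1.2945, -0.0482) x2=(-1.2773, 0.5547, 0.4268) x3=(-1.8813, 0.8009, 1.0732)
step 19: x0=(-0.9823, 1.1826, 1.1514) x1=(-1.3412, 1.2356, -0.0041) x2=(-1.2359, 0.4683, 0.4262) x3=(-1.8813, 0.9806, 1.0688)
step 20: x0=(-1.0102, 1.1459, 1.1396) x1=(-1.3344, 1.1769, 0.0413) x2=(-1.1946, 0.3818, 0.4259) x3=(-1.8813, 1.1604, 1.0639)
step 21: x0=(-1.0379, 1.1091, 1.1274) x1=(-1.3278, 1.1185, 0.0874) x2=(-1.1535, 0.2955, 0.4262) x3=(-1.8810, 1.3399, 1.0583)
step 22: x0=(-1.0654, 1.0721, 1.1150) x1=(-1.3215, 1.0605, 0.1341) x2=(-1.1129, 0.2100, 0.4272) x3=(-1.8803, 1.5186, 1.0519)
step 23: x0=(-1.0928, 1.0348, 1.1023) x1=(-1.3154, 1.0029, 0.1812) x2=(-1.0731, 0.1259, 0.4292) x3=(-1.8788, 1.6959, 1.0445)
step 24: x0=(-1.1202, 0.9974, 1.0896) x1=(-1.3098, 0.9460, 0.2286) x2=(-1.0343, 0.0440, 0.4322) x3=(-1.8761, 1.8710, 1.0360)
step 25: x0=(-1.1478, 0.9599, 1.0770) x1=(-1.3049, 0.8900, 0.2764) x2=(-0.9967, -0.0349, 0.4364) x3=(-1.8716, 2.0427, 1.0262)
step 26: x0=(-1.1756, 0.9227, 1.0644) x1=(-1.3006, 0.8352, 0.3243) x2=(-0.9606, -0.1101, 0.4418) x3=(-1.8650, 2.2100, 1.0150)
step 27: x0=(-1.2037, 0.8860, 1.0522) x1=(-1.2973, 0.7822, 0.3724) x2=(-0.9261, -0.1809, 0.4485) x3=(-1.8559, 2.3713, 1.0023)
step 28: x0=(-1.2322, 0.8503, 1.0402) x1=(-1.2949, 0.7312, 0.4204) x2=(-0.8935, -0.2464, 0.4565) x3=(-1.8440, 2.5253, 0.9880)
step 29: x0=(-1.2610, 0.8158, 1.0288) x1=(-1.2935, 0.6829, 0.4682) x2=(-0.8629, -0.3060, 0.4659) x3=(-1.8292, 2.6706, 0.9722)
step 30: x0=(-1.2902, 0.7830, 1.0179) x1=(-1.2930, 0.6375, 0.5154) x2=(-0.8345, -0.3589, 0.4766) x3=(-1.8114, 2.8059, 0.9549)
step 31: x0=(-1.3197, 0.7522, 1.0077) x1=(-1.2933, 0.5955, 0.5619) x2=(-0.8084, -0.4047, 0.4886) x3=(-1.7904, 2.9300, 0.9362)
step 32: x0=(-1.3496, 0.7239, 0.9982) x1=(-1.2944, 0.5572, 0.6075) x2=(-0.7848, -0.4426, 0.5019) x3=(-1.7662, 3.0416, 0.9163)
step 33: x0=(-1.3798, 0.6984, 0.9895) x1=(-1.2960, 0.5229, 0.6519) x2=(-0.7638, -0.4724, 0.5165) x3=(-1.7390, 3.1397, 0.8953)
step 34: x0=(-1.4105, 0.6761, 0.9815) x1=(-1.2979, 0.4928, 0.6949) x2=(-0.7455, -0.4935, 0.5322) x3=(-1.7087, 3.2234, 0.8733)
step 35: x0=(-1.4415, 0.6574, 0.9743) x1=(-1.2998, 0.4671, 0.7366) x2=(-0.7298, -0.5056, 0.5491) x3=(-1.6755, 3.2918, 0.8506)
step 36: x0=(-1.4731, 0.6424, 0.9677) x1=(-1.3013, 0.4459, 0.7768) x2=(-0.7169, -0.5086, 0.5671) x3=(-1.6396, 3.3445, 0.8273)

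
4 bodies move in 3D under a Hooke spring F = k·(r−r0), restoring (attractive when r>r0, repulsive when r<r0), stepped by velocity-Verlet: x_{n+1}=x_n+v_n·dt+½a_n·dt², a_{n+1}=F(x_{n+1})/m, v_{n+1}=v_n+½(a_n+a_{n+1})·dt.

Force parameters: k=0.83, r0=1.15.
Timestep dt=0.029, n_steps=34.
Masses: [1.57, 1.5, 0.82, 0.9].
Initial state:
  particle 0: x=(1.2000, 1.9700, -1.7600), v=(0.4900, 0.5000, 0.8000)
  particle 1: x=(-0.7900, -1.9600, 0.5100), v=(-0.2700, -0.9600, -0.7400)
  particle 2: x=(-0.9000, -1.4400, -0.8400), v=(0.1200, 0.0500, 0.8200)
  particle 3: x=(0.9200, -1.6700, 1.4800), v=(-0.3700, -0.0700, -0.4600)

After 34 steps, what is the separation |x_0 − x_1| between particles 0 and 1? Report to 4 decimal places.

2.9549

step 0: x0=(1.2000, 1.9700, -1.7600) x1=(-0.7900, -1.9600, 0.5100) x2=(-0.9000, -1.4400, -0.8400) x3=(0.9200, -1.6700, 1.4800)
step 1: x0=(1.2135, 1.9827, -1.7357) x1=(-0.7973, -1.9871, 0.4882) x2=(-0.8954, -1.4376, -0.8158) x3=(0.9086, -1.6709, 1.4650)
step 2: x0=(1.2255, 1.9916, -1.7093) x1=(-0.8036, -2.0126, 0.4656) x2=(-0.8885, -1.4333, -0.7907) x3=(0.8961, -1.6697, 1.4467)
step 3: x0=(1.2360, 1.9969, -1.6808) x1=(-0.8088, -2.0366, 0.4424) x2=(-0.8795, -1.4272, -0.7649) x3=(0.8823, -1.6663, 1.4252)
step 4: x0=(1.2451, 1.9984, -1.6501) x1=(-0.8129, -2.0591, 0.4185) x2=(-0.8682, -1.4191, -0.7384) x3=(0.8674, -1.6608, 1.4005)
step 5: x0=(1.2526, 1.9963, -1.6175) x1=(-0.8160, -2.0800, 0.3940) x2=(-0.8548, -1.4091, -0.7113) x3=(0.8513, -1.6531, 1.3727)
step 6: x0=(1.2586, 1.9904, -1.5829) x1=(-0.8181, -2.0993, 0.3689) x2=(-0.8392, -1.3972, -0.6836) x3=(0.8342, -1.6433, 1.3419)
step 7: x0=(1.2631, 1.9808, -1.5463) x1=(-0.8190, -2.1170, 0.3432) x2=(-0.8216, -1.3834, -0.6554) x3=(0.8161, -1.6314, 1.3082)
step 8: x0=(1.2661, 1.9675, -1.5079) x1=(-0.8189, -2.1331, 0.3170) x2=(-0.8019, -1.3677, -0.6268) x3=(0.7970, -1.6175, 1.2717)
step 9: x0=(1.2675, 1.9506, -1.4676) x1=(-0.8178, -2.1477, 0.2904) x2=(-0.7802, -1.3502, -0.5977) x3=(0.7770, -1.6016, 1.2325)
step 10: x0=(1.2674, 1.9301, -1.4256) x1=(-0.8156, -2.1606, 0.2632) x2=(-0.7566, -1.3307, -0.5684) x3=(0.7561, -1.5836, 1.1907)
step 11: x0=(1.2658, 1.9059, -1.3818) x1=(-0.8123, -2.1720, 0.2357) x2=(-0.7311, -1.3095, -0.5388) x3=(0.7345, -1.5638, 1.1464)
step 12: x0=(1.2627, 1.8783, -1.3365) x1=(-0.8081, -2.1819, 0.2077) x2=(-0.7038, -1.2864, -0.5090) x3=(0.7121, -1.5420, 1.0998)
step 13: x0=(1.2581, 1.8472, -1.2895) x1=(-0.8028, -2.1901, 0.1793) x2=(-0.6748, -1.2616, -0.4790) x3=(0.6891, -1.5184, 1.0509)
step 14: x0=(1.2521, 1.8127, -1.2411) x1=(-0.7966, -2.1969, 0.1506) x2=(-0.6441, -1.2350, -0.4490) x3=(0.6655, -1.4931, 1.0000)
step 15: x0=(1.2446, 1.7749, -1.1912) x1=(-0.7894, -2.2021, 0.1215) x2=(-0.6119, -1.2067, -0.4189) x3=(0.6414, -1.4660, 0.9470)
step 16: x0=(1.2356, 1.7338, -1.1400) x1=(-0.7812, -2.2058, 0.0921) x2=(-0.5781, -1.1767, -0.3888) x3=(0.6168, -1.4373, 0.8923)
step 17: x0=(1.2253, 1.6896, -1.0875) x1=(-0.7721, -2.2080, 0.0624) x2=(-0.5430, -1.1452, -0.3587) x3=(0.5918, -1.4070, 0.8359)
step 18: x0=(1.2135, 1.6423, -1.0339) x1=(-0.7621, -2.2087, 0.0324) x2=(-0.5066, -1.1122, -0.3288) x3=(0.5666, -1.3752, 0.7780)
step 19: x0=(1.2005, 1.5920, -0.9791) x1=(-0.7511, -2.2079, 0.0022) x2=(-0.4689, -1.0777, -0.2989) x3=(0.5411, -1.3419, 0.7187)
step 20: x0=(1.1861, 1.5388, -0.9233) x1=(-0.7393, -2.2057, -0.0282) x2=(-0.4302, -1.0418, -0.2693) x3=(0.5154, -1.3074, 0.6581)
step 21: x0=(1.1704, 1.4828, -0.8666) x1=(-0.7267, -2.2020, -0.0589) x2=(-0.3905, -1.0047, -0.2399) x3=(0.4897, -1.2716, 0.5965)
step 22: x0=(1.1535, 1.4242, -0.8090) x1=(-0.7132, -2.1969, -0.0898) x2=(-0.3500, -0.9664, -0.2107) x3=(0.4640, -1.2346, 0.5340)
step 23: x0=(1.1354, 1.3631, -0.7507) x1=(-0.6989, -2.1904, -0.1208) x2=(-0.3088, -0.9269, -0.1818) x3=(0.4383, -1.1965, 0.4706)
step 24: x0=(1.1162, 1.2995, -0.6917) x1=(-0.6838, -2.1824, -0.1519) x2=(-0.2669, -0.8864, -0.1533) x3=(0.4128, -1.1575, 0.4067)
step 25: x0=(1.0958, 1.2336, -0.6321) x1=(-0.6680, -2.1731, -0.1832) x2=(-0.2246, -0.8450, -0.1252) x3=(0.3875, -1.1177, 0.3422)
step 26: x0=(1.0744, 1.1656, -0.5720) x1=(-0.6514, -2.1625, -0.2145) x2=(-0.1819, -0.8027, -0.0975) x3=(0.3625, -1.0772, 0.2773)
step 27: x0=(1.0520, 1.0956, -0.5114) x1=(-0.6341, -2.1505, -0.2459) x2=(-0.1391, -0.7596, -0.0701) x3=(0.3378, -1.0360, 0.2121)
step 28: x0=(1.0287, 1.0237, -0.4505) x1=(-0.6161, -2.1372, -0.2773) x2=(-0.0962, -0.7159, -0.0432) x3=(0.3136, -0.9944, 0.1468)
step 29: x0=(1.0045, 0.9500, -0.3894) x1=(-0.5974, -2.1226, -0.3086) x2=(-0.0534, -0.6715, -0.0168) x3=(0.2897, -0.9526, 0.0813)
step 30: x0=(0.9795, 0.8748, -0.3281) x1=(-0.5780, -2.1067, -0.3399) x2=(-0.0108, -0.6265, 0.0094) x3=(0.2664, -0.9106, 0.0157)
step 31: x0=(0.9538, 0.7981, -0.2666) x1=(-0.5579, -2.0896, -0.3711) x2=(0.0316, -0.5809, 0.0354) x3=(0.2436, -0.8687, -0.0501)
step 32: x0=(0.9273, 0.7201, -0.2052) x1=(-0.5373, -2.0713, -0.4022) x2=(0.0736, -0.5348, 0.0613) x3=(0.2211, -0.8270, -0.1161)
step 33: x0=(0.9003, 0.6410, -0.1437) x1=(-0.5160, -2.0517, -0.4332) x2=(0.1154, -0.4884, 0.0874) x3=(0.1990, -0.7856, -0.1825)
step 34: x0=(0.8727, 0.5608, -0.0823) x1=(-0.4942, -2.0310, -0.4639) x2=(0.1570, -0.4418, 0.1136) x3=(0.1770, -0.7445, -0.2493)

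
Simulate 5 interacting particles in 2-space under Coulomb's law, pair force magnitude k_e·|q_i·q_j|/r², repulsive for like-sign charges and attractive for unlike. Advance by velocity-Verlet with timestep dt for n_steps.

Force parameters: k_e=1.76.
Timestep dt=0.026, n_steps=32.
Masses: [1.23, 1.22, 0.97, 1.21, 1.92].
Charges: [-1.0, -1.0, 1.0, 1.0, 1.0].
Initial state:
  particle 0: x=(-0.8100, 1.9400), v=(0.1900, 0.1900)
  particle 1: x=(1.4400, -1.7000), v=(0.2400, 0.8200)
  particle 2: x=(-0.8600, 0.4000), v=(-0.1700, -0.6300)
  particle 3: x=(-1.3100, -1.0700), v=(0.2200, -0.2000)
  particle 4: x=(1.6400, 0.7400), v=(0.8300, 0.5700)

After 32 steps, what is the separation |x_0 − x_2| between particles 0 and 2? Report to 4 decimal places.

1.5835

step 0: x0=(-0.8100, 1.9400) x1=(1.4400, -1.7000) x2=(-0.8600, 0.4000) x3=(-1.3100, -1.0700) x4=(1.6400, 0.7400)
step 1: x0=(-0.8050, 1.9447) x1=(1.4462, -1.6786) x2=(-0.8644, 0.3841) x3=(-1.3043, -1.0754) x4=(1.6616, 0.7548)
step 2: x0=(-0.8000, 1.9488) x1=(1.4522, -1.6569) x2=(-0.8687, 0.3690) x3=(-1.2987, -1.0811) x4=(1.6833, 0.7696)
step 3: x0=(-0.7949, 1.9525) x1=(1.4580, -1.6351) x2=(-0.8729, 0.3549) x3=(-1.2931, -1.0873) x4=(1.7050, 0.7843)
step 4: x0=(-0.7898, 1.9557) x1=(1.4637, -1.6130) x2=(-0.8770, 0.3416) x3=(-1.2875, -1.0938) x4=(1.7267, 0.7991)
step 5: x0=(-0.7846, 1.9584) x1=(1.4693, -1.5908) x2=(-0.8810, 0.3293) x3=(-1.2820, -1.1007) x4=(1.7485, 0.8138)
step 6: x0=(-0.7794, 1.9607) x1=(1.4747, -1.5683) x2=(-0.8849, 0.3178) x3=(-1.2766, -1.1080) x4=(1.7704, 0.8284)
step 7: x0=(-0.7741, 1.9624) x1=(1.4799, -1.5456) x2=(-0.8887, 0.3072) x3=(-1.2712, -1.1156) x4=(1.7923, 0.8431)
step 8: x0=(-0.7688, 1.9638) x1=(1.4850, -1.5227) x2=(-0.8924, 0.2974) x3=(-1.2658, -1.1237) x4=(1.8142, 0.8577)
step 9: x0=(-0.7634, 1.9647) x1=(1.4899, -1.4996) x2=(-0.8959, 0.2885) x3=(-1.2605, -1.1322) x4=(1.8361, 0.8722)
step 10: x0=(-0.7580, 1.9651) x1=(1.4947, -1.4763) x2=(-0.8993, 0.2805) x3=(-1.2552, -1.1411) x4=(1.8581, 0.8867)
step 11: x0=(-0.7526, 1.9651) x1=(1.4993, -1.4529) x2=(-0.9026, 0.2734) x3=(-1.2499, -1.1504) x4=(1.8801, 0.9012)
step 12: x0=(-0.7472, 1.9647) x1=(1.5037, -1.4292) x2=(-0.9057, 0.2671) x3=(-1.2447, -1.1601) x4=(1.9021, 0.9157)
step 13: x0=(-0.7417, 1.9639) x1=(1.5080, -1.4053) x2=(-0.9087, 0.2617) x3=(-1.2394, -1.1701) x4=(1.9242, 0.9301)
step 14: x0=(-0.7361, 1.9626) x1=(1.5121, -1.3812) x2=(-0.9115, 0.2572) x3=(-1.2342, -1.1806) x4=(1.9463, 0.9445)
step 15: x0=(-0.7306, 1.9610) x1=(1.5161, -1.3569) x2=(-0.9142, 0.2535) x3=(-1.2290, -1.1915) x4=(1.9683, 0.9588)
step 16: x0=(-0.7250, 1.9589) x1=(1.5199, -1.3324) x2=(-0.9167, 0.2506) x3=(-1.2238, -1.2027) x4=(1.9904, 0.9731)
step 17: x0=(-0.7194, 1.9564) x1=(1.5236, -1.3078) x2=(-0.9191, 0.2486) x3=(-1.2186, -1.2144) x4=(2.0125, 0.9874)
step 18: x0=(-0.7138, 1.9535) x1=(1.5271, -1.2829) x2=(-0.9213, 0.2474) x3=(-1.2134, -1.2264) x4=(2.0346, 1.0016)
step 19: x0=(-0.7081, 1.9503) x1=(1.5304, -1.2579) x2=(-0.9234, 0.2471) x3=(-1.2082, -1.2388) x4=(2.0567, 1.0157)
step 20: x0=(-0.7024, 1.9466) x1=(1.5336, -1.2326) x2=(-0.9254, 0.2476) x3=(-1.2030, -1.2515) x4=(2.0788, 1.0298)
step 21: x0=(-0.6968, 1.9425) x1=(1.5367, -1.2072) x2=(-0.9271, 0.2489) x3=(-1.1978, -1.2647) x4=(2.1009, 1.0439)
step 22: x0=(-0.6911, 1.9380) x1=(1.5396, -1.1816) x2=(-0.9287, 0.2510) x3=(-1.1925, -1.2781) x4=(2.1230, 1.0579)
step 23: x0=(-0.6854, 1.9331) x1=(1.5423, -1.1559) x2=(-0.9302, 0.2540) x3=(-1.1872, -1.2919) x4=(2.1451, 1.0718)
step 24: x0=(-0.6797, 1.9278) x1=(1.5449, -1.1299) x2=(-0.9315, 0.2578) x3=(-1.1819, -1.3061) x4=(2.1672, 1.0857)
step 25: x0=(-0.6740, 1.9221) x1=(1.5474, -1.1038) x2=(-0.9327, 0.2623) x3=(-1.1765, -1.3205) x4=(2.1893, 1.0996)
step 26: x0=(-0.6683, 1.9160) x1=(1.5497, -1.0775) x2=(-0.9336, 0.2677) x3=(-1.1711, -1.3353) x4=(2.2114, 1.1133)
step 27: x0=(-0.6626, 1.9095) x1=(1.5518, -1.0511) x2=(-0.9345, 0.2738) x3=(-1.1657, -1.3504) x4=(2.2334, 1.1271)
step 28: x0=(-0.6569, 1.9026) x1=(1.5538, -1.0245) x2=(-0.9351, 0.2808) x3=(-1.1602, -1.3657) x4=(2.2554, 1.1407)
step 29: x0=(-0.6513, 1.8953) x1=(1.5557, -0.9977) x2=(-0.9356, 0.2885) x3=(-1.1547, -1.3814) x4=(2.2774, 1.1543)
step 30: x0=(-0.6456, 1.8876) x1=(1.5575, -0.9707) x2=(-0.9359, 0.2970) x3=(-1.1491, -1.3973) x4=(2.2994, 1.1679)
step 31: x0=(-0.6400, 1.8794) x1=(1.5591, -0.9436) x2=(-0.9361, 0.3063) x3=(-1.1434, -1.4134) x4=(2.3214, 1.1813)
step 32: x0=(-0.6344, 1.8709) x1=(1.5606, -0.9164) x2=(-0.9361, 0.3164) x3=(-1.1377, -1.4298) x4=(2.3433, 1.1948)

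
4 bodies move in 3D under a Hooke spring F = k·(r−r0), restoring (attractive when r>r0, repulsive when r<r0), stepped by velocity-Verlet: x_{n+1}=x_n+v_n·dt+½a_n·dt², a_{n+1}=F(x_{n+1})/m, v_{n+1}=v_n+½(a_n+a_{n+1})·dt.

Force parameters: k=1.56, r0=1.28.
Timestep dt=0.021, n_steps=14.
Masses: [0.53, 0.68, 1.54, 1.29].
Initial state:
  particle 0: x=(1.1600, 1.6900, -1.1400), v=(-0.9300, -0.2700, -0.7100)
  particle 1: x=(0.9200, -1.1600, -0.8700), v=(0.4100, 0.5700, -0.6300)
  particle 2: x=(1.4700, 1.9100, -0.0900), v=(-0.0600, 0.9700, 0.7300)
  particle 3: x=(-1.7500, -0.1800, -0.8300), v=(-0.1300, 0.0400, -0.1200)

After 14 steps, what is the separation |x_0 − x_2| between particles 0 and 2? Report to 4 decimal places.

1.7083

step 0: x0=(1.1600, 1.6900, -1.1400) x1=(0.9200, -1.1600, -0.8700) x2=(1.4700, 1.9100, -0.0900) x3=(-1.7500, -0.1800, -0.8300)
step 1: x0=(1.1392, 1.6825, -1.1548) x1=(0.9281, -1.1460, -0.8831) x2=(1.4682, 1.9297, -0.0749) x3=(-1.7513, -0.1786, -0.8324)
step 2: x0=(1.1158, 1.6715, -1.1693) x1=(0.9352, -1.1281, -0.8957) x2=(1.4653, 1.9478, -0.0601) x3=(-1.7496, -0.1761, -0.8347)
step 3: x0=(1.0899, 1.6569, -1.1834) x1=(0.9411, -1.1061, -0.9080) x2=(1.4613, 1.9646, -0.0458) x3=(-1.7451, -0.1725, -0.8369)
step 4: x0=(1.0616, 1.6389, -1.1971) x1=(0.9460, -1.0803, -0.9199) x2=(1.4562, 1.9799, -0.0319) x3=(-1.7377, -0.1679, -0.8389)
step 5: x0=(1.0310, 1.6176, -1.2103) x1=(0.9498, -1.0506, -0.9314) x2=(1.4500, 1.9937, -0.0185) x3=(-1.7274, -0.1621, -0.8407)
step 6: x0=(0.9981, 1.5930, -1.2230) x1=(0.9524, -1.0172, -0.9423) x2=(1.4427, 2.0060, -0.0056) x3=(-1.7143, -0.1552, -0.8424)
step 7: x0=(0.9631, 1.5654, -1.2351) x1=(0.9539, -0.9801, -0.9528) x2=(1.4343, 2.0168, 0.0067) x3=(-1.6984, -0.1472, -0.8440)
step 8: x0=(0.9261, 1.5348, -1.2466) x1=(0.9543, -0.9395, -0.9628) x2=(1.4248, 2.0262, 0.0185) x3=(-1.6797, -0.1381, -0.8454)
step 9: x0=(0.8872, 1.5015, -1.2574) x1=(0.9535, -0.8954, -0.9723) x2=(1.4142, 2.0342, 0.0298) x3=(-1.6584, -0.1280, -0.8467)
step 10: x0=(0.8465, 1.4656, -1.2675) x1=(0.9515, -0.8480, -0.9813) x2=(1.4026, 2.0406, 0.0404) x3=(-1.6345, -0.1168, -0.8478)
step 11: x0=(0.8041, 1.4273, -1.2768) x1=(0.9484, -0.7975, -0.9897) x2=(1.3899, 2.0457, 0.0503) x3=(-1.6080, -0.1046, -0.8487)
step 12: x0=(0.7603, 1.3868, -1.2854) x1=(0.9441, -0.7439, -0.9976) x2=(1.3761, 2.0493, 0.0597) x3=(-1.5791, -0.0913, -0.8495)
step 13: x0=(0.7150, 1.3443, -1.2931) x1=(0.9387, -0.6875, -1.0048) x2=(1.3614, 2.0515, 0.0683) x3=(-1.5477, -0.0771, -0.8502)
step 14: x0=(0.6685, 1.3000, -1.2999) x1=(0.9322, -0.6285, -1.0115) x2=(1.3455, 2.0523, 0.0763) x3=(-1.5140, -0.0618, -0.8507)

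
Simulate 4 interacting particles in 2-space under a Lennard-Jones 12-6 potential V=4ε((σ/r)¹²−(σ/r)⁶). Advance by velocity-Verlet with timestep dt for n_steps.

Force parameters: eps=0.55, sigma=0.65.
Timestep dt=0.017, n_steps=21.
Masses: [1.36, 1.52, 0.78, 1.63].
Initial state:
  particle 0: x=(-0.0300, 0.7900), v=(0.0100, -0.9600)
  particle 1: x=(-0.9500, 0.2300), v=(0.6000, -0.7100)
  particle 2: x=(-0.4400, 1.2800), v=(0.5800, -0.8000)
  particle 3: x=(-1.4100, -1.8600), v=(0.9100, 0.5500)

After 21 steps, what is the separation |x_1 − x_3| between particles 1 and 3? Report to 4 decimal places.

step 0: x0=(-0.0300, 0.7900) x1=(-0.9500, 0.2300) x2=(-0.4400, 1.2800) x3=(-1.4100, -1.8600)
step 1: x0=(-0.0280, 0.7714) x1=(-0.9397, 0.2180) x2=(-0.4335, 1.2703) x3=(-1.3945, -1.8506)
step 2: x0=(-0.0227, 0.7486) x1=(-0.9294, 0.2061) x2=(-0.4328, 1.2677) x3=(-1.3791, -1.8413)
step 3: x0=(-0.0157, 0.7233) x1=(-0.9189, 0.1943) x2=(-0.4355, 1.2691) x3=(-1.3636, -1.8319)
step 4: x0=(-0.0080, 0.6971) x1=(-0.9082, 0.1826) x2=(-0.4395, 1.2721) x3=(-1.3481, -1.8226)
step 5: x0=(-0.0004, 0.6706) x1=(-0.8975, 0.1710) x2=(-0.4438, 1.2753) x3=(-1.3326, -1.8132)
step 6: x0=(0.0070, 0.6442) x1=(-0.8866, 0.1596) x2=(-0.4479, 1.2780) x3=(-1.3172, -1.8039)
step 7: x0=(0.0140, 0.6181) x1=(-0.8755, 0.1482) x2=(-0.4515, 1.2801) x3=(-1.3017, -1.7945)
step 8: x0=(0.0206, 0.5922) x1=(-0.8643, 0.1370) x2=(-0.4548, 1.2814) x3=(-1.2862, -1.7852)
step 9: x0=(0.0267, 0.5666) x1=(-0.8530, 0.1259) x2=(-0.4577, 1.2821) x3=(-1.2708, -1.7758)
step 10: x0=(0.0326, 0.5412) x1=(-0.8415, 0.1149) x2=(-0.4603, 1.2822) x3=(-1.2553, -1.7664)
step 11: x0=(0.0380, 0.5160) x1=(-0.8297, 0.1040) x2=(-0.4626, 1.2817) x3=(-1.2398, -1.7571)
step 12: x0=(0.0430, 0.4910) x1=(-0.8178, 0.0933) x2=(-0.4646, 1.2807) x3=(-1.2243, -1.7477)
step 13: x0=(0.0477, 0.4660) x1=(-0.8057, 0.0827) x2=(-0.4664, 1.2793) x3=(-1.2089, -1.7383)
step 14: x0=(0.0521, 0.4412) x1=(-0.7934, 0.0722) x2=(-0.4680, 1.2774) x3=(-1.1934, -1.7290)
step 15: x0=(0.0561, 0.4164) x1=(-0.7808, 0.0618) x2=(-0.4694, 1.2752) x3=(-1.1779, -1.7196)
step 16: x0=(0.0597, 0.3916) x1=(-0.7679, 0.0516) x2=(-0.4707, 1.2727) x3=(-1.1624, -1.7102)
step 17: x0=(0.0629, 0.3668) x1=(-0.7548, 0.0415) x2=(-0.4719, 1.2698) x3=(-1.1470, -1.7008)
step 18: x0=(0.0658, 0.3420) x1=(-0.7414, 0.0316) x2=(-0.4730, 1.2667) x3=(-1.1315, -1.6914)
step 19: x0=(0.0682, 0.3172) x1=(-0.7277, 0.0219) x2=(-0.4740, 1.2634) x3=(-1.1160, -1.6821)
step 20: x0=(0.0702, 0.2924) x1=(-0.7136, 0.0122) x2=(-0.4749, 1.2598) x3=(-1.1005, -1.6727)
step 21: x0=(0.0718, 0.2675) x1=(-0.6992, 0.0028) x2=(-0.4758, 1.2560) x3=(-1.0850, -1.6633)

1.7102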